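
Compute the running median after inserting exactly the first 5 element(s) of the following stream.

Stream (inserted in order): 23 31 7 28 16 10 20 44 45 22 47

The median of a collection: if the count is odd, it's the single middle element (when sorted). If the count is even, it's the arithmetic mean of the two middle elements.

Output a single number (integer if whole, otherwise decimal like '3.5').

Step 1: insert 23 -> lo=[23] (size 1, max 23) hi=[] (size 0) -> median=23
Step 2: insert 31 -> lo=[23] (size 1, max 23) hi=[31] (size 1, min 31) -> median=27
Step 3: insert 7 -> lo=[7, 23] (size 2, max 23) hi=[31] (size 1, min 31) -> median=23
Step 4: insert 28 -> lo=[7, 23] (size 2, max 23) hi=[28, 31] (size 2, min 28) -> median=25.5
Step 5: insert 16 -> lo=[7, 16, 23] (size 3, max 23) hi=[28, 31] (size 2, min 28) -> median=23

Answer: 23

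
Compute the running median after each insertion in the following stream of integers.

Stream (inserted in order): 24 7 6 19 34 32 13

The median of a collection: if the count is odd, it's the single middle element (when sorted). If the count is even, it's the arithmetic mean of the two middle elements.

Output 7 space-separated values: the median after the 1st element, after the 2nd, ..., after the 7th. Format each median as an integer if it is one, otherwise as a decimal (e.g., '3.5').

Step 1: insert 24 -> lo=[24] (size 1, max 24) hi=[] (size 0) -> median=24
Step 2: insert 7 -> lo=[7] (size 1, max 7) hi=[24] (size 1, min 24) -> median=15.5
Step 3: insert 6 -> lo=[6, 7] (size 2, max 7) hi=[24] (size 1, min 24) -> median=7
Step 4: insert 19 -> lo=[6, 7] (size 2, max 7) hi=[19, 24] (size 2, min 19) -> median=13
Step 5: insert 34 -> lo=[6, 7, 19] (size 3, max 19) hi=[24, 34] (size 2, min 24) -> median=19
Step 6: insert 32 -> lo=[6, 7, 19] (size 3, max 19) hi=[24, 32, 34] (size 3, min 24) -> median=21.5
Step 7: insert 13 -> lo=[6, 7, 13, 19] (size 4, max 19) hi=[24, 32, 34] (size 3, min 24) -> median=19

Answer: 24 15.5 7 13 19 21.5 19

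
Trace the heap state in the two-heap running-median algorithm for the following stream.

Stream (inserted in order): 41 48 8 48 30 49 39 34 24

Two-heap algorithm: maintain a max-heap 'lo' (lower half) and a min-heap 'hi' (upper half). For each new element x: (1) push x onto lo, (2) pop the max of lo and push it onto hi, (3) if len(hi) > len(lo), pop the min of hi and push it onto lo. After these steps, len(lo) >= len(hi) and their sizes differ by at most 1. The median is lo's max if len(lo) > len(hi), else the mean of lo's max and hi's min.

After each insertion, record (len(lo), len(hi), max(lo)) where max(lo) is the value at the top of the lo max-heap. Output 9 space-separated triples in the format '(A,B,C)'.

Answer: (1,0,41) (1,1,41) (2,1,41) (2,2,41) (3,2,41) (3,3,41) (4,3,41) (4,4,39) (5,4,39)

Derivation:
Step 1: insert 41 -> lo=[41] hi=[] -> (len(lo)=1, len(hi)=0, max(lo)=41)
Step 2: insert 48 -> lo=[41] hi=[48] -> (len(lo)=1, len(hi)=1, max(lo)=41)
Step 3: insert 8 -> lo=[8, 41] hi=[48] -> (len(lo)=2, len(hi)=1, max(lo)=41)
Step 4: insert 48 -> lo=[8, 41] hi=[48, 48] -> (len(lo)=2, len(hi)=2, max(lo)=41)
Step 5: insert 30 -> lo=[8, 30, 41] hi=[48, 48] -> (len(lo)=3, len(hi)=2, max(lo)=41)
Step 6: insert 49 -> lo=[8, 30, 41] hi=[48, 48, 49] -> (len(lo)=3, len(hi)=3, max(lo)=41)
Step 7: insert 39 -> lo=[8, 30, 39, 41] hi=[48, 48, 49] -> (len(lo)=4, len(hi)=3, max(lo)=41)
Step 8: insert 34 -> lo=[8, 30, 34, 39] hi=[41, 48, 48, 49] -> (len(lo)=4, len(hi)=4, max(lo)=39)
Step 9: insert 24 -> lo=[8, 24, 30, 34, 39] hi=[41, 48, 48, 49] -> (len(lo)=5, len(hi)=4, max(lo)=39)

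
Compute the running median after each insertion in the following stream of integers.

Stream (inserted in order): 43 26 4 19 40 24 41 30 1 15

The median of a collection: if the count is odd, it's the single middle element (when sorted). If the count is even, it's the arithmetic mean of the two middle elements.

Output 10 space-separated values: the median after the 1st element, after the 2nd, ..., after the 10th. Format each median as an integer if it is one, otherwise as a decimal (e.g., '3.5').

Step 1: insert 43 -> lo=[43] (size 1, max 43) hi=[] (size 0) -> median=43
Step 2: insert 26 -> lo=[26] (size 1, max 26) hi=[43] (size 1, min 43) -> median=34.5
Step 3: insert 4 -> lo=[4, 26] (size 2, max 26) hi=[43] (size 1, min 43) -> median=26
Step 4: insert 19 -> lo=[4, 19] (size 2, max 19) hi=[26, 43] (size 2, min 26) -> median=22.5
Step 5: insert 40 -> lo=[4, 19, 26] (size 3, max 26) hi=[40, 43] (size 2, min 40) -> median=26
Step 6: insert 24 -> lo=[4, 19, 24] (size 3, max 24) hi=[26, 40, 43] (size 3, min 26) -> median=25
Step 7: insert 41 -> lo=[4, 19, 24, 26] (size 4, max 26) hi=[40, 41, 43] (size 3, min 40) -> median=26
Step 8: insert 30 -> lo=[4, 19, 24, 26] (size 4, max 26) hi=[30, 40, 41, 43] (size 4, min 30) -> median=28
Step 9: insert 1 -> lo=[1, 4, 19, 24, 26] (size 5, max 26) hi=[30, 40, 41, 43] (size 4, min 30) -> median=26
Step 10: insert 15 -> lo=[1, 4, 15, 19, 24] (size 5, max 24) hi=[26, 30, 40, 41, 43] (size 5, min 26) -> median=25

Answer: 43 34.5 26 22.5 26 25 26 28 26 25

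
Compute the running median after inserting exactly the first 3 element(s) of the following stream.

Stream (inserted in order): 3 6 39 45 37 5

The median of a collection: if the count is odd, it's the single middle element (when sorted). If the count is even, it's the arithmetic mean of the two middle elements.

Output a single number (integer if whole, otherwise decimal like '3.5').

Answer: 6

Derivation:
Step 1: insert 3 -> lo=[3] (size 1, max 3) hi=[] (size 0) -> median=3
Step 2: insert 6 -> lo=[3] (size 1, max 3) hi=[6] (size 1, min 6) -> median=4.5
Step 3: insert 39 -> lo=[3, 6] (size 2, max 6) hi=[39] (size 1, min 39) -> median=6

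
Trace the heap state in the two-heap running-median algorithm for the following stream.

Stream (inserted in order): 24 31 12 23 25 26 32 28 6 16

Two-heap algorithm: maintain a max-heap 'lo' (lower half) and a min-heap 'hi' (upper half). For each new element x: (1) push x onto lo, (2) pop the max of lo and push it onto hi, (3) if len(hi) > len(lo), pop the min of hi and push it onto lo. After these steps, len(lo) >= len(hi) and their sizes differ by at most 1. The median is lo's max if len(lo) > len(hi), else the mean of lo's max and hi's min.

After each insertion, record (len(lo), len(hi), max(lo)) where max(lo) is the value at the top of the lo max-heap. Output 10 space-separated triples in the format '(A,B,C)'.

Step 1: insert 24 -> lo=[24] hi=[] -> (len(lo)=1, len(hi)=0, max(lo)=24)
Step 2: insert 31 -> lo=[24] hi=[31] -> (len(lo)=1, len(hi)=1, max(lo)=24)
Step 3: insert 12 -> lo=[12, 24] hi=[31] -> (len(lo)=2, len(hi)=1, max(lo)=24)
Step 4: insert 23 -> lo=[12, 23] hi=[24, 31] -> (len(lo)=2, len(hi)=2, max(lo)=23)
Step 5: insert 25 -> lo=[12, 23, 24] hi=[25, 31] -> (len(lo)=3, len(hi)=2, max(lo)=24)
Step 6: insert 26 -> lo=[12, 23, 24] hi=[25, 26, 31] -> (len(lo)=3, len(hi)=3, max(lo)=24)
Step 7: insert 32 -> lo=[12, 23, 24, 25] hi=[26, 31, 32] -> (len(lo)=4, len(hi)=3, max(lo)=25)
Step 8: insert 28 -> lo=[12, 23, 24, 25] hi=[26, 28, 31, 32] -> (len(lo)=4, len(hi)=4, max(lo)=25)
Step 9: insert 6 -> lo=[6, 12, 23, 24, 25] hi=[26, 28, 31, 32] -> (len(lo)=5, len(hi)=4, max(lo)=25)
Step 10: insert 16 -> lo=[6, 12, 16, 23, 24] hi=[25, 26, 28, 31, 32] -> (len(lo)=5, len(hi)=5, max(lo)=24)

Answer: (1,0,24) (1,1,24) (2,1,24) (2,2,23) (3,2,24) (3,3,24) (4,3,25) (4,4,25) (5,4,25) (5,5,24)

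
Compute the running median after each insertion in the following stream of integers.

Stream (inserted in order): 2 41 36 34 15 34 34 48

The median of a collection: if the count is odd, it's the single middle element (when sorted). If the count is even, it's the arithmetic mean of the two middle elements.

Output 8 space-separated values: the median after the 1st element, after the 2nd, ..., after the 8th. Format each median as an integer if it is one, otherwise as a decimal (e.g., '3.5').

Answer: 2 21.5 36 35 34 34 34 34

Derivation:
Step 1: insert 2 -> lo=[2] (size 1, max 2) hi=[] (size 0) -> median=2
Step 2: insert 41 -> lo=[2] (size 1, max 2) hi=[41] (size 1, min 41) -> median=21.5
Step 3: insert 36 -> lo=[2, 36] (size 2, max 36) hi=[41] (size 1, min 41) -> median=36
Step 4: insert 34 -> lo=[2, 34] (size 2, max 34) hi=[36, 41] (size 2, min 36) -> median=35
Step 5: insert 15 -> lo=[2, 15, 34] (size 3, max 34) hi=[36, 41] (size 2, min 36) -> median=34
Step 6: insert 34 -> lo=[2, 15, 34] (size 3, max 34) hi=[34, 36, 41] (size 3, min 34) -> median=34
Step 7: insert 34 -> lo=[2, 15, 34, 34] (size 4, max 34) hi=[34, 36, 41] (size 3, min 34) -> median=34
Step 8: insert 48 -> lo=[2, 15, 34, 34] (size 4, max 34) hi=[34, 36, 41, 48] (size 4, min 34) -> median=34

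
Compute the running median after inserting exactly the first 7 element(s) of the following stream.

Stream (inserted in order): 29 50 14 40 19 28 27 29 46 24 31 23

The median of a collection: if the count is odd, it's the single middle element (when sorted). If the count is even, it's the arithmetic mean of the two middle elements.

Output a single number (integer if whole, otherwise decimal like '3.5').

Answer: 28

Derivation:
Step 1: insert 29 -> lo=[29] (size 1, max 29) hi=[] (size 0) -> median=29
Step 2: insert 50 -> lo=[29] (size 1, max 29) hi=[50] (size 1, min 50) -> median=39.5
Step 3: insert 14 -> lo=[14, 29] (size 2, max 29) hi=[50] (size 1, min 50) -> median=29
Step 4: insert 40 -> lo=[14, 29] (size 2, max 29) hi=[40, 50] (size 2, min 40) -> median=34.5
Step 5: insert 19 -> lo=[14, 19, 29] (size 3, max 29) hi=[40, 50] (size 2, min 40) -> median=29
Step 6: insert 28 -> lo=[14, 19, 28] (size 3, max 28) hi=[29, 40, 50] (size 3, min 29) -> median=28.5
Step 7: insert 27 -> lo=[14, 19, 27, 28] (size 4, max 28) hi=[29, 40, 50] (size 3, min 29) -> median=28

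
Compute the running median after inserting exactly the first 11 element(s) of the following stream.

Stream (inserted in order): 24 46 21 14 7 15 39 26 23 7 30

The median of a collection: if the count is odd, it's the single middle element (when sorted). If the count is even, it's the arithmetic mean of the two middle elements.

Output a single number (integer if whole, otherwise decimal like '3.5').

Answer: 23

Derivation:
Step 1: insert 24 -> lo=[24] (size 1, max 24) hi=[] (size 0) -> median=24
Step 2: insert 46 -> lo=[24] (size 1, max 24) hi=[46] (size 1, min 46) -> median=35
Step 3: insert 21 -> lo=[21, 24] (size 2, max 24) hi=[46] (size 1, min 46) -> median=24
Step 4: insert 14 -> lo=[14, 21] (size 2, max 21) hi=[24, 46] (size 2, min 24) -> median=22.5
Step 5: insert 7 -> lo=[7, 14, 21] (size 3, max 21) hi=[24, 46] (size 2, min 24) -> median=21
Step 6: insert 15 -> lo=[7, 14, 15] (size 3, max 15) hi=[21, 24, 46] (size 3, min 21) -> median=18
Step 7: insert 39 -> lo=[7, 14, 15, 21] (size 4, max 21) hi=[24, 39, 46] (size 3, min 24) -> median=21
Step 8: insert 26 -> lo=[7, 14, 15, 21] (size 4, max 21) hi=[24, 26, 39, 46] (size 4, min 24) -> median=22.5
Step 9: insert 23 -> lo=[7, 14, 15, 21, 23] (size 5, max 23) hi=[24, 26, 39, 46] (size 4, min 24) -> median=23
Step 10: insert 7 -> lo=[7, 7, 14, 15, 21] (size 5, max 21) hi=[23, 24, 26, 39, 46] (size 5, min 23) -> median=22
Step 11: insert 30 -> lo=[7, 7, 14, 15, 21, 23] (size 6, max 23) hi=[24, 26, 30, 39, 46] (size 5, min 24) -> median=23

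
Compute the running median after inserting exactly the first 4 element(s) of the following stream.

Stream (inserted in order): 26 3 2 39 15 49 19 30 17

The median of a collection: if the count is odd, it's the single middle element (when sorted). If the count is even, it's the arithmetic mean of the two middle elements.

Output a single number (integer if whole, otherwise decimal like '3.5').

Step 1: insert 26 -> lo=[26] (size 1, max 26) hi=[] (size 0) -> median=26
Step 2: insert 3 -> lo=[3] (size 1, max 3) hi=[26] (size 1, min 26) -> median=14.5
Step 3: insert 2 -> lo=[2, 3] (size 2, max 3) hi=[26] (size 1, min 26) -> median=3
Step 4: insert 39 -> lo=[2, 3] (size 2, max 3) hi=[26, 39] (size 2, min 26) -> median=14.5

Answer: 14.5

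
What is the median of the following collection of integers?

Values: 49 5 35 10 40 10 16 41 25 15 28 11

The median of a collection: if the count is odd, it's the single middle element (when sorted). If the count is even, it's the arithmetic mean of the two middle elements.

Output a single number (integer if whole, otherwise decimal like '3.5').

Step 1: insert 49 -> lo=[49] (size 1, max 49) hi=[] (size 0) -> median=49
Step 2: insert 5 -> lo=[5] (size 1, max 5) hi=[49] (size 1, min 49) -> median=27
Step 3: insert 35 -> lo=[5, 35] (size 2, max 35) hi=[49] (size 1, min 49) -> median=35
Step 4: insert 10 -> lo=[5, 10] (size 2, max 10) hi=[35, 49] (size 2, min 35) -> median=22.5
Step 5: insert 40 -> lo=[5, 10, 35] (size 3, max 35) hi=[40, 49] (size 2, min 40) -> median=35
Step 6: insert 10 -> lo=[5, 10, 10] (size 3, max 10) hi=[35, 40, 49] (size 3, min 35) -> median=22.5
Step 7: insert 16 -> lo=[5, 10, 10, 16] (size 4, max 16) hi=[35, 40, 49] (size 3, min 35) -> median=16
Step 8: insert 41 -> lo=[5, 10, 10, 16] (size 4, max 16) hi=[35, 40, 41, 49] (size 4, min 35) -> median=25.5
Step 9: insert 25 -> lo=[5, 10, 10, 16, 25] (size 5, max 25) hi=[35, 40, 41, 49] (size 4, min 35) -> median=25
Step 10: insert 15 -> lo=[5, 10, 10, 15, 16] (size 5, max 16) hi=[25, 35, 40, 41, 49] (size 5, min 25) -> median=20.5
Step 11: insert 28 -> lo=[5, 10, 10, 15, 16, 25] (size 6, max 25) hi=[28, 35, 40, 41, 49] (size 5, min 28) -> median=25
Step 12: insert 11 -> lo=[5, 10, 10, 11, 15, 16] (size 6, max 16) hi=[25, 28, 35, 40, 41, 49] (size 6, min 25) -> median=20.5

Answer: 20.5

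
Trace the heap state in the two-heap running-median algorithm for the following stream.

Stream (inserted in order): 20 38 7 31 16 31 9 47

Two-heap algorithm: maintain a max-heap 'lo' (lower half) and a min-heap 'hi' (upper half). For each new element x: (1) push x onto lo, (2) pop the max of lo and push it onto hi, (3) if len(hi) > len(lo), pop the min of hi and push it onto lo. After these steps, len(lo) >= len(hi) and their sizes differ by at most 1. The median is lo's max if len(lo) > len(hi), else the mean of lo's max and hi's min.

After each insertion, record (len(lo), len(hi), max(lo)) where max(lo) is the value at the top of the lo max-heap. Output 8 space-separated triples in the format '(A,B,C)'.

Answer: (1,0,20) (1,1,20) (2,1,20) (2,2,20) (3,2,20) (3,3,20) (4,3,20) (4,4,20)

Derivation:
Step 1: insert 20 -> lo=[20] hi=[] -> (len(lo)=1, len(hi)=0, max(lo)=20)
Step 2: insert 38 -> lo=[20] hi=[38] -> (len(lo)=1, len(hi)=1, max(lo)=20)
Step 3: insert 7 -> lo=[7, 20] hi=[38] -> (len(lo)=2, len(hi)=1, max(lo)=20)
Step 4: insert 31 -> lo=[7, 20] hi=[31, 38] -> (len(lo)=2, len(hi)=2, max(lo)=20)
Step 5: insert 16 -> lo=[7, 16, 20] hi=[31, 38] -> (len(lo)=3, len(hi)=2, max(lo)=20)
Step 6: insert 31 -> lo=[7, 16, 20] hi=[31, 31, 38] -> (len(lo)=3, len(hi)=3, max(lo)=20)
Step 7: insert 9 -> lo=[7, 9, 16, 20] hi=[31, 31, 38] -> (len(lo)=4, len(hi)=3, max(lo)=20)
Step 8: insert 47 -> lo=[7, 9, 16, 20] hi=[31, 31, 38, 47] -> (len(lo)=4, len(hi)=4, max(lo)=20)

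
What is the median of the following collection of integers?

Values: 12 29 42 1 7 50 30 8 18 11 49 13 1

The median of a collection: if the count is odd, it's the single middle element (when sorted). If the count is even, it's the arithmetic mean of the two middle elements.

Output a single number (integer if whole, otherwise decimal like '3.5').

Answer: 13

Derivation:
Step 1: insert 12 -> lo=[12] (size 1, max 12) hi=[] (size 0) -> median=12
Step 2: insert 29 -> lo=[12] (size 1, max 12) hi=[29] (size 1, min 29) -> median=20.5
Step 3: insert 42 -> lo=[12, 29] (size 2, max 29) hi=[42] (size 1, min 42) -> median=29
Step 4: insert 1 -> lo=[1, 12] (size 2, max 12) hi=[29, 42] (size 2, min 29) -> median=20.5
Step 5: insert 7 -> lo=[1, 7, 12] (size 3, max 12) hi=[29, 42] (size 2, min 29) -> median=12
Step 6: insert 50 -> lo=[1, 7, 12] (size 3, max 12) hi=[29, 42, 50] (size 3, min 29) -> median=20.5
Step 7: insert 30 -> lo=[1, 7, 12, 29] (size 4, max 29) hi=[30, 42, 50] (size 3, min 30) -> median=29
Step 8: insert 8 -> lo=[1, 7, 8, 12] (size 4, max 12) hi=[29, 30, 42, 50] (size 4, min 29) -> median=20.5
Step 9: insert 18 -> lo=[1, 7, 8, 12, 18] (size 5, max 18) hi=[29, 30, 42, 50] (size 4, min 29) -> median=18
Step 10: insert 11 -> lo=[1, 7, 8, 11, 12] (size 5, max 12) hi=[18, 29, 30, 42, 50] (size 5, min 18) -> median=15
Step 11: insert 49 -> lo=[1, 7, 8, 11, 12, 18] (size 6, max 18) hi=[29, 30, 42, 49, 50] (size 5, min 29) -> median=18
Step 12: insert 13 -> lo=[1, 7, 8, 11, 12, 13] (size 6, max 13) hi=[18, 29, 30, 42, 49, 50] (size 6, min 18) -> median=15.5
Step 13: insert 1 -> lo=[1, 1, 7, 8, 11, 12, 13] (size 7, max 13) hi=[18, 29, 30, 42, 49, 50] (size 6, min 18) -> median=13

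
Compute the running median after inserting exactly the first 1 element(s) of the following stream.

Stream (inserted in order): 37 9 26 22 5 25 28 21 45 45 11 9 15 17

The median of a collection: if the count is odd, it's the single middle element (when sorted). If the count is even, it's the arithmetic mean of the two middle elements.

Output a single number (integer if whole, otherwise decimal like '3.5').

Answer: 37

Derivation:
Step 1: insert 37 -> lo=[37] (size 1, max 37) hi=[] (size 0) -> median=37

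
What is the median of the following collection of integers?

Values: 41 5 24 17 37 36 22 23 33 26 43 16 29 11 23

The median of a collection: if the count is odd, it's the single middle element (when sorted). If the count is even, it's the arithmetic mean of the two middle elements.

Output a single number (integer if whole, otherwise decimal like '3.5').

Step 1: insert 41 -> lo=[41] (size 1, max 41) hi=[] (size 0) -> median=41
Step 2: insert 5 -> lo=[5] (size 1, max 5) hi=[41] (size 1, min 41) -> median=23
Step 3: insert 24 -> lo=[5, 24] (size 2, max 24) hi=[41] (size 1, min 41) -> median=24
Step 4: insert 17 -> lo=[5, 17] (size 2, max 17) hi=[24, 41] (size 2, min 24) -> median=20.5
Step 5: insert 37 -> lo=[5, 17, 24] (size 3, max 24) hi=[37, 41] (size 2, min 37) -> median=24
Step 6: insert 36 -> lo=[5, 17, 24] (size 3, max 24) hi=[36, 37, 41] (size 3, min 36) -> median=30
Step 7: insert 22 -> lo=[5, 17, 22, 24] (size 4, max 24) hi=[36, 37, 41] (size 3, min 36) -> median=24
Step 8: insert 23 -> lo=[5, 17, 22, 23] (size 4, max 23) hi=[24, 36, 37, 41] (size 4, min 24) -> median=23.5
Step 9: insert 33 -> lo=[5, 17, 22, 23, 24] (size 5, max 24) hi=[33, 36, 37, 41] (size 4, min 33) -> median=24
Step 10: insert 26 -> lo=[5, 17, 22, 23, 24] (size 5, max 24) hi=[26, 33, 36, 37, 41] (size 5, min 26) -> median=25
Step 11: insert 43 -> lo=[5, 17, 22, 23, 24, 26] (size 6, max 26) hi=[33, 36, 37, 41, 43] (size 5, min 33) -> median=26
Step 12: insert 16 -> lo=[5, 16, 17, 22, 23, 24] (size 6, max 24) hi=[26, 33, 36, 37, 41, 43] (size 6, min 26) -> median=25
Step 13: insert 29 -> lo=[5, 16, 17, 22, 23, 24, 26] (size 7, max 26) hi=[29, 33, 36, 37, 41, 43] (size 6, min 29) -> median=26
Step 14: insert 11 -> lo=[5, 11, 16, 17, 22, 23, 24] (size 7, max 24) hi=[26, 29, 33, 36, 37, 41, 43] (size 7, min 26) -> median=25
Step 15: insert 23 -> lo=[5, 11, 16, 17, 22, 23, 23, 24] (size 8, max 24) hi=[26, 29, 33, 36, 37, 41, 43] (size 7, min 26) -> median=24

Answer: 24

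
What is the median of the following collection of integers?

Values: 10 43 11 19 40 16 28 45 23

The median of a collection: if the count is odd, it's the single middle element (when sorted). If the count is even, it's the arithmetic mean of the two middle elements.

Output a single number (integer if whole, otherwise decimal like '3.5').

Answer: 23

Derivation:
Step 1: insert 10 -> lo=[10] (size 1, max 10) hi=[] (size 0) -> median=10
Step 2: insert 43 -> lo=[10] (size 1, max 10) hi=[43] (size 1, min 43) -> median=26.5
Step 3: insert 11 -> lo=[10, 11] (size 2, max 11) hi=[43] (size 1, min 43) -> median=11
Step 4: insert 19 -> lo=[10, 11] (size 2, max 11) hi=[19, 43] (size 2, min 19) -> median=15
Step 5: insert 40 -> lo=[10, 11, 19] (size 3, max 19) hi=[40, 43] (size 2, min 40) -> median=19
Step 6: insert 16 -> lo=[10, 11, 16] (size 3, max 16) hi=[19, 40, 43] (size 3, min 19) -> median=17.5
Step 7: insert 28 -> lo=[10, 11, 16, 19] (size 4, max 19) hi=[28, 40, 43] (size 3, min 28) -> median=19
Step 8: insert 45 -> lo=[10, 11, 16, 19] (size 4, max 19) hi=[28, 40, 43, 45] (size 4, min 28) -> median=23.5
Step 9: insert 23 -> lo=[10, 11, 16, 19, 23] (size 5, max 23) hi=[28, 40, 43, 45] (size 4, min 28) -> median=23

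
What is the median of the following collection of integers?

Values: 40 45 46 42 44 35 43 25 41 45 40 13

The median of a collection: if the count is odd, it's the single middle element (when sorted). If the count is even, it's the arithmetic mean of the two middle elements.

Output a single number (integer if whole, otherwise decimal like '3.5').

Step 1: insert 40 -> lo=[40] (size 1, max 40) hi=[] (size 0) -> median=40
Step 2: insert 45 -> lo=[40] (size 1, max 40) hi=[45] (size 1, min 45) -> median=42.5
Step 3: insert 46 -> lo=[40, 45] (size 2, max 45) hi=[46] (size 1, min 46) -> median=45
Step 4: insert 42 -> lo=[40, 42] (size 2, max 42) hi=[45, 46] (size 2, min 45) -> median=43.5
Step 5: insert 44 -> lo=[40, 42, 44] (size 3, max 44) hi=[45, 46] (size 2, min 45) -> median=44
Step 6: insert 35 -> lo=[35, 40, 42] (size 3, max 42) hi=[44, 45, 46] (size 3, min 44) -> median=43
Step 7: insert 43 -> lo=[35, 40, 42, 43] (size 4, max 43) hi=[44, 45, 46] (size 3, min 44) -> median=43
Step 8: insert 25 -> lo=[25, 35, 40, 42] (size 4, max 42) hi=[43, 44, 45, 46] (size 4, min 43) -> median=42.5
Step 9: insert 41 -> lo=[25, 35, 40, 41, 42] (size 5, max 42) hi=[43, 44, 45, 46] (size 4, min 43) -> median=42
Step 10: insert 45 -> lo=[25, 35, 40, 41, 42] (size 5, max 42) hi=[43, 44, 45, 45, 46] (size 5, min 43) -> median=42.5
Step 11: insert 40 -> lo=[25, 35, 40, 40, 41, 42] (size 6, max 42) hi=[43, 44, 45, 45, 46] (size 5, min 43) -> median=42
Step 12: insert 13 -> lo=[13, 25, 35, 40, 40, 41] (size 6, max 41) hi=[42, 43, 44, 45, 45, 46] (size 6, min 42) -> median=41.5

Answer: 41.5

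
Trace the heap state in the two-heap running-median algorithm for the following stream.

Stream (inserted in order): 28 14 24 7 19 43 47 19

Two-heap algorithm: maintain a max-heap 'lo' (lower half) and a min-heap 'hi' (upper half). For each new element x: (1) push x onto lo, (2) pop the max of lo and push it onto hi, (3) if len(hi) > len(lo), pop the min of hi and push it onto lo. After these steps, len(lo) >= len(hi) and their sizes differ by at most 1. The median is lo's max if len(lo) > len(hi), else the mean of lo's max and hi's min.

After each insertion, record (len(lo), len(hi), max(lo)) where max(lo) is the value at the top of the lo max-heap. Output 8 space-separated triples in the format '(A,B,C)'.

Step 1: insert 28 -> lo=[28] hi=[] -> (len(lo)=1, len(hi)=0, max(lo)=28)
Step 2: insert 14 -> lo=[14] hi=[28] -> (len(lo)=1, len(hi)=1, max(lo)=14)
Step 3: insert 24 -> lo=[14, 24] hi=[28] -> (len(lo)=2, len(hi)=1, max(lo)=24)
Step 4: insert 7 -> lo=[7, 14] hi=[24, 28] -> (len(lo)=2, len(hi)=2, max(lo)=14)
Step 5: insert 19 -> lo=[7, 14, 19] hi=[24, 28] -> (len(lo)=3, len(hi)=2, max(lo)=19)
Step 6: insert 43 -> lo=[7, 14, 19] hi=[24, 28, 43] -> (len(lo)=3, len(hi)=3, max(lo)=19)
Step 7: insert 47 -> lo=[7, 14, 19, 24] hi=[28, 43, 47] -> (len(lo)=4, len(hi)=3, max(lo)=24)
Step 8: insert 19 -> lo=[7, 14, 19, 19] hi=[24, 28, 43, 47] -> (len(lo)=4, len(hi)=4, max(lo)=19)

Answer: (1,0,28) (1,1,14) (2,1,24) (2,2,14) (3,2,19) (3,3,19) (4,3,24) (4,4,19)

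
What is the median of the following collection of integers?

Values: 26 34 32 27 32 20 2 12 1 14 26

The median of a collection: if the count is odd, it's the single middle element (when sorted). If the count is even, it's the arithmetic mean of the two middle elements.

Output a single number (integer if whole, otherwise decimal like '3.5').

Step 1: insert 26 -> lo=[26] (size 1, max 26) hi=[] (size 0) -> median=26
Step 2: insert 34 -> lo=[26] (size 1, max 26) hi=[34] (size 1, min 34) -> median=30
Step 3: insert 32 -> lo=[26, 32] (size 2, max 32) hi=[34] (size 1, min 34) -> median=32
Step 4: insert 27 -> lo=[26, 27] (size 2, max 27) hi=[32, 34] (size 2, min 32) -> median=29.5
Step 5: insert 32 -> lo=[26, 27, 32] (size 3, max 32) hi=[32, 34] (size 2, min 32) -> median=32
Step 6: insert 20 -> lo=[20, 26, 27] (size 3, max 27) hi=[32, 32, 34] (size 3, min 32) -> median=29.5
Step 7: insert 2 -> lo=[2, 20, 26, 27] (size 4, max 27) hi=[32, 32, 34] (size 3, min 32) -> median=27
Step 8: insert 12 -> lo=[2, 12, 20, 26] (size 4, max 26) hi=[27, 32, 32, 34] (size 4, min 27) -> median=26.5
Step 9: insert 1 -> lo=[1, 2, 12, 20, 26] (size 5, max 26) hi=[27, 32, 32, 34] (size 4, min 27) -> median=26
Step 10: insert 14 -> lo=[1, 2, 12, 14, 20] (size 5, max 20) hi=[26, 27, 32, 32, 34] (size 5, min 26) -> median=23
Step 11: insert 26 -> lo=[1, 2, 12, 14, 20, 26] (size 6, max 26) hi=[26, 27, 32, 32, 34] (size 5, min 26) -> median=26

Answer: 26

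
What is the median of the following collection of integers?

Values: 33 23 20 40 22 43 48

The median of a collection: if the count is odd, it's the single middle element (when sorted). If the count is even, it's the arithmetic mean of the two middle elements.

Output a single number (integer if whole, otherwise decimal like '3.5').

Answer: 33

Derivation:
Step 1: insert 33 -> lo=[33] (size 1, max 33) hi=[] (size 0) -> median=33
Step 2: insert 23 -> lo=[23] (size 1, max 23) hi=[33] (size 1, min 33) -> median=28
Step 3: insert 20 -> lo=[20, 23] (size 2, max 23) hi=[33] (size 1, min 33) -> median=23
Step 4: insert 40 -> lo=[20, 23] (size 2, max 23) hi=[33, 40] (size 2, min 33) -> median=28
Step 5: insert 22 -> lo=[20, 22, 23] (size 3, max 23) hi=[33, 40] (size 2, min 33) -> median=23
Step 6: insert 43 -> lo=[20, 22, 23] (size 3, max 23) hi=[33, 40, 43] (size 3, min 33) -> median=28
Step 7: insert 48 -> lo=[20, 22, 23, 33] (size 4, max 33) hi=[40, 43, 48] (size 3, min 40) -> median=33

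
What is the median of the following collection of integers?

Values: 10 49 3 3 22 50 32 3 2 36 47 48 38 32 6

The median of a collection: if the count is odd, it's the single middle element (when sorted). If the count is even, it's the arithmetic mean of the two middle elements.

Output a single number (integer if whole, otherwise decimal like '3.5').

Answer: 32

Derivation:
Step 1: insert 10 -> lo=[10] (size 1, max 10) hi=[] (size 0) -> median=10
Step 2: insert 49 -> lo=[10] (size 1, max 10) hi=[49] (size 1, min 49) -> median=29.5
Step 3: insert 3 -> lo=[3, 10] (size 2, max 10) hi=[49] (size 1, min 49) -> median=10
Step 4: insert 3 -> lo=[3, 3] (size 2, max 3) hi=[10, 49] (size 2, min 10) -> median=6.5
Step 5: insert 22 -> lo=[3, 3, 10] (size 3, max 10) hi=[22, 49] (size 2, min 22) -> median=10
Step 6: insert 50 -> lo=[3, 3, 10] (size 3, max 10) hi=[22, 49, 50] (size 3, min 22) -> median=16
Step 7: insert 32 -> lo=[3, 3, 10, 22] (size 4, max 22) hi=[32, 49, 50] (size 3, min 32) -> median=22
Step 8: insert 3 -> lo=[3, 3, 3, 10] (size 4, max 10) hi=[22, 32, 49, 50] (size 4, min 22) -> median=16
Step 9: insert 2 -> lo=[2, 3, 3, 3, 10] (size 5, max 10) hi=[22, 32, 49, 50] (size 4, min 22) -> median=10
Step 10: insert 36 -> lo=[2, 3, 3, 3, 10] (size 5, max 10) hi=[22, 32, 36, 49, 50] (size 5, min 22) -> median=16
Step 11: insert 47 -> lo=[2, 3, 3, 3, 10, 22] (size 6, max 22) hi=[32, 36, 47, 49, 50] (size 5, min 32) -> median=22
Step 12: insert 48 -> lo=[2, 3, 3, 3, 10, 22] (size 6, max 22) hi=[32, 36, 47, 48, 49, 50] (size 6, min 32) -> median=27
Step 13: insert 38 -> lo=[2, 3, 3, 3, 10, 22, 32] (size 7, max 32) hi=[36, 38, 47, 48, 49, 50] (size 6, min 36) -> median=32
Step 14: insert 32 -> lo=[2, 3, 3, 3, 10, 22, 32] (size 7, max 32) hi=[32, 36, 38, 47, 48, 49, 50] (size 7, min 32) -> median=32
Step 15: insert 6 -> lo=[2, 3, 3, 3, 6, 10, 22, 32] (size 8, max 32) hi=[32, 36, 38, 47, 48, 49, 50] (size 7, min 32) -> median=32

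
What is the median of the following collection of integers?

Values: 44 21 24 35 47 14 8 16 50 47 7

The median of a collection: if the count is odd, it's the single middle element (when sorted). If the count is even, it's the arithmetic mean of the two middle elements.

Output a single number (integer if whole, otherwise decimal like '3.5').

Step 1: insert 44 -> lo=[44] (size 1, max 44) hi=[] (size 0) -> median=44
Step 2: insert 21 -> lo=[21] (size 1, max 21) hi=[44] (size 1, min 44) -> median=32.5
Step 3: insert 24 -> lo=[21, 24] (size 2, max 24) hi=[44] (size 1, min 44) -> median=24
Step 4: insert 35 -> lo=[21, 24] (size 2, max 24) hi=[35, 44] (size 2, min 35) -> median=29.5
Step 5: insert 47 -> lo=[21, 24, 35] (size 3, max 35) hi=[44, 47] (size 2, min 44) -> median=35
Step 6: insert 14 -> lo=[14, 21, 24] (size 3, max 24) hi=[35, 44, 47] (size 3, min 35) -> median=29.5
Step 7: insert 8 -> lo=[8, 14, 21, 24] (size 4, max 24) hi=[35, 44, 47] (size 3, min 35) -> median=24
Step 8: insert 16 -> lo=[8, 14, 16, 21] (size 4, max 21) hi=[24, 35, 44, 47] (size 4, min 24) -> median=22.5
Step 9: insert 50 -> lo=[8, 14, 16, 21, 24] (size 5, max 24) hi=[35, 44, 47, 50] (size 4, min 35) -> median=24
Step 10: insert 47 -> lo=[8, 14, 16, 21, 24] (size 5, max 24) hi=[35, 44, 47, 47, 50] (size 5, min 35) -> median=29.5
Step 11: insert 7 -> lo=[7, 8, 14, 16, 21, 24] (size 6, max 24) hi=[35, 44, 47, 47, 50] (size 5, min 35) -> median=24

Answer: 24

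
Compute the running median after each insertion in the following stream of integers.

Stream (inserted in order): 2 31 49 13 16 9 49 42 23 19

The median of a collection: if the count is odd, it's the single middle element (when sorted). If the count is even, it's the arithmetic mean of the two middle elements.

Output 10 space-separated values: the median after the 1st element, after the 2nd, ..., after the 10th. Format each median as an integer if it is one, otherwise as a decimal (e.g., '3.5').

Step 1: insert 2 -> lo=[2] (size 1, max 2) hi=[] (size 0) -> median=2
Step 2: insert 31 -> lo=[2] (size 1, max 2) hi=[31] (size 1, min 31) -> median=16.5
Step 3: insert 49 -> lo=[2, 31] (size 2, max 31) hi=[49] (size 1, min 49) -> median=31
Step 4: insert 13 -> lo=[2, 13] (size 2, max 13) hi=[31, 49] (size 2, min 31) -> median=22
Step 5: insert 16 -> lo=[2, 13, 16] (size 3, max 16) hi=[31, 49] (size 2, min 31) -> median=16
Step 6: insert 9 -> lo=[2, 9, 13] (size 3, max 13) hi=[16, 31, 49] (size 3, min 16) -> median=14.5
Step 7: insert 49 -> lo=[2, 9, 13, 16] (size 4, max 16) hi=[31, 49, 49] (size 3, min 31) -> median=16
Step 8: insert 42 -> lo=[2, 9, 13, 16] (size 4, max 16) hi=[31, 42, 49, 49] (size 4, min 31) -> median=23.5
Step 9: insert 23 -> lo=[2, 9, 13, 16, 23] (size 5, max 23) hi=[31, 42, 49, 49] (size 4, min 31) -> median=23
Step 10: insert 19 -> lo=[2, 9, 13, 16, 19] (size 5, max 19) hi=[23, 31, 42, 49, 49] (size 5, min 23) -> median=21

Answer: 2 16.5 31 22 16 14.5 16 23.5 23 21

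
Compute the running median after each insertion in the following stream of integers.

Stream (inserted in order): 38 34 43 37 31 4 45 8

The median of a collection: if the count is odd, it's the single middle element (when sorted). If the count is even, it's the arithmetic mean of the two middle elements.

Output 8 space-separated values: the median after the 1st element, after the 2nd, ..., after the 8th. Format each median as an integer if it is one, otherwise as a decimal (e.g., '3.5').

Answer: 38 36 38 37.5 37 35.5 37 35.5

Derivation:
Step 1: insert 38 -> lo=[38] (size 1, max 38) hi=[] (size 0) -> median=38
Step 2: insert 34 -> lo=[34] (size 1, max 34) hi=[38] (size 1, min 38) -> median=36
Step 3: insert 43 -> lo=[34, 38] (size 2, max 38) hi=[43] (size 1, min 43) -> median=38
Step 4: insert 37 -> lo=[34, 37] (size 2, max 37) hi=[38, 43] (size 2, min 38) -> median=37.5
Step 5: insert 31 -> lo=[31, 34, 37] (size 3, max 37) hi=[38, 43] (size 2, min 38) -> median=37
Step 6: insert 4 -> lo=[4, 31, 34] (size 3, max 34) hi=[37, 38, 43] (size 3, min 37) -> median=35.5
Step 7: insert 45 -> lo=[4, 31, 34, 37] (size 4, max 37) hi=[38, 43, 45] (size 3, min 38) -> median=37
Step 8: insert 8 -> lo=[4, 8, 31, 34] (size 4, max 34) hi=[37, 38, 43, 45] (size 4, min 37) -> median=35.5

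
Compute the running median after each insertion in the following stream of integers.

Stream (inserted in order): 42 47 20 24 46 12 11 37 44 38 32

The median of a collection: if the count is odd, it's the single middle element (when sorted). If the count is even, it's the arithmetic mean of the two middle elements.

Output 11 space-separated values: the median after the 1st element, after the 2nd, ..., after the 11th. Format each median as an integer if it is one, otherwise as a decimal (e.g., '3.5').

Answer: 42 44.5 42 33 42 33 24 30.5 37 37.5 37

Derivation:
Step 1: insert 42 -> lo=[42] (size 1, max 42) hi=[] (size 0) -> median=42
Step 2: insert 47 -> lo=[42] (size 1, max 42) hi=[47] (size 1, min 47) -> median=44.5
Step 3: insert 20 -> lo=[20, 42] (size 2, max 42) hi=[47] (size 1, min 47) -> median=42
Step 4: insert 24 -> lo=[20, 24] (size 2, max 24) hi=[42, 47] (size 2, min 42) -> median=33
Step 5: insert 46 -> lo=[20, 24, 42] (size 3, max 42) hi=[46, 47] (size 2, min 46) -> median=42
Step 6: insert 12 -> lo=[12, 20, 24] (size 3, max 24) hi=[42, 46, 47] (size 3, min 42) -> median=33
Step 7: insert 11 -> lo=[11, 12, 20, 24] (size 4, max 24) hi=[42, 46, 47] (size 3, min 42) -> median=24
Step 8: insert 37 -> lo=[11, 12, 20, 24] (size 4, max 24) hi=[37, 42, 46, 47] (size 4, min 37) -> median=30.5
Step 9: insert 44 -> lo=[11, 12, 20, 24, 37] (size 5, max 37) hi=[42, 44, 46, 47] (size 4, min 42) -> median=37
Step 10: insert 38 -> lo=[11, 12, 20, 24, 37] (size 5, max 37) hi=[38, 42, 44, 46, 47] (size 5, min 38) -> median=37.5
Step 11: insert 32 -> lo=[11, 12, 20, 24, 32, 37] (size 6, max 37) hi=[38, 42, 44, 46, 47] (size 5, min 38) -> median=37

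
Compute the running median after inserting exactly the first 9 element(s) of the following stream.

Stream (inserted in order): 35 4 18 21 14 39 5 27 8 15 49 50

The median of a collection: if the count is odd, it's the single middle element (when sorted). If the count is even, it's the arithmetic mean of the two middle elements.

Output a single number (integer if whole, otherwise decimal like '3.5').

Answer: 18

Derivation:
Step 1: insert 35 -> lo=[35] (size 1, max 35) hi=[] (size 0) -> median=35
Step 2: insert 4 -> lo=[4] (size 1, max 4) hi=[35] (size 1, min 35) -> median=19.5
Step 3: insert 18 -> lo=[4, 18] (size 2, max 18) hi=[35] (size 1, min 35) -> median=18
Step 4: insert 21 -> lo=[4, 18] (size 2, max 18) hi=[21, 35] (size 2, min 21) -> median=19.5
Step 5: insert 14 -> lo=[4, 14, 18] (size 3, max 18) hi=[21, 35] (size 2, min 21) -> median=18
Step 6: insert 39 -> lo=[4, 14, 18] (size 3, max 18) hi=[21, 35, 39] (size 3, min 21) -> median=19.5
Step 7: insert 5 -> lo=[4, 5, 14, 18] (size 4, max 18) hi=[21, 35, 39] (size 3, min 21) -> median=18
Step 8: insert 27 -> lo=[4, 5, 14, 18] (size 4, max 18) hi=[21, 27, 35, 39] (size 4, min 21) -> median=19.5
Step 9: insert 8 -> lo=[4, 5, 8, 14, 18] (size 5, max 18) hi=[21, 27, 35, 39] (size 4, min 21) -> median=18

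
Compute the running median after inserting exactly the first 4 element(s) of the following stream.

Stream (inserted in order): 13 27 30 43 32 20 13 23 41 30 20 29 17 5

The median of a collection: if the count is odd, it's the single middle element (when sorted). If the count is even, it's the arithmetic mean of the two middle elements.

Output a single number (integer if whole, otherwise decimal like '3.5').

Step 1: insert 13 -> lo=[13] (size 1, max 13) hi=[] (size 0) -> median=13
Step 2: insert 27 -> lo=[13] (size 1, max 13) hi=[27] (size 1, min 27) -> median=20
Step 3: insert 30 -> lo=[13, 27] (size 2, max 27) hi=[30] (size 1, min 30) -> median=27
Step 4: insert 43 -> lo=[13, 27] (size 2, max 27) hi=[30, 43] (size 2, min 30) -> median=28.5

Answer: 28.5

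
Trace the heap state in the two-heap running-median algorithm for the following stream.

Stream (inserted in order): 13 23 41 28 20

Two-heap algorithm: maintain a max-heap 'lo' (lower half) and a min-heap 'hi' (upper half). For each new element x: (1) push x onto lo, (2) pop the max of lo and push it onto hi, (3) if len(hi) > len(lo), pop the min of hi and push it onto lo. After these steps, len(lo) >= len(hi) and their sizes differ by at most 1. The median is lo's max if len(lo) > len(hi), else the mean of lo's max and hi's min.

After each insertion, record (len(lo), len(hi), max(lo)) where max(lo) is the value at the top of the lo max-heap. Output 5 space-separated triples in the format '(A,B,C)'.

Answer: (1,0,13) (1,1,13) (2,1,23) (2,2,23) (3,2,23)

Derivation:
Step 1: insert 13 -> lo=[13] hi=[] -> (len(lo)=1, len(hi)=0, max(lo)=13)
Step 2: insert 23 -> lo=[13] hi=[23] -> (len(lo)=1, len(hi)=1, max(lo)=13)
Step 3: insert 41 -> lo=[13, 23] hi=[41] -> (len(lo)=2, len(hi)=1, max(lo)=23)
Step 4: insert 28 -> lo=[13, 23] hi=[28, 41] -> (len(lo)=2, len(hi)=2, max(lo)=23)
Step 5: insert 20 -> lo=[13, 20, 23] hi=[28, 41] -> (len(lo)=3, len(hi)=2, max(lo)=23)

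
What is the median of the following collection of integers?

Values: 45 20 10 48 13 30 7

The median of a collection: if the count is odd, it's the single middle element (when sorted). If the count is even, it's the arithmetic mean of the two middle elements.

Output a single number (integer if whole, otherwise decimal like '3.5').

Step 1: insert 45 -> lo=[45] (size 1, max 45) hi=[] (size 0) -> median=45
Step 2: insert 20 -> lo=[20] (size 1, max 20) hi=[45] (size 1, min 45) -> median=32.5
Step 3: insert 10 -> lo=[10, 20] (size 2, max 20) hi=[45] (size 1, min 45) -> median=20
Step 4: insert 48 -> lo=[10, 20] (size 2, max 20) hi=[45, 48] (size 2, min 45) -> median=32.5
Step 5: insert 13 -> lo=[10, 13, 20] (size 3, max 20) hi=[45, 48] (size 2, min 45) -> median=20
Step 6: insert 30 -> lo=[10, 13, 20] (size 3, max 20) hi=[30, 45, 48] (size 3, min 30) -> median=25
Step 7: insert 7 -> lo=[7, 10, 13, 20] (size 4, max 20) hi=[30, 45, 48] (size 3, min 30) -> median=20

Answer: 20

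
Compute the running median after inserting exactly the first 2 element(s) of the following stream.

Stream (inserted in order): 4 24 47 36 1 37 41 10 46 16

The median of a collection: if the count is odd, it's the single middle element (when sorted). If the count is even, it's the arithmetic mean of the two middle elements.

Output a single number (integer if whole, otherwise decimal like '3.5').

Answer: 14

Derivation:
Step 1: insert 4 -> lo=[4] (size 1, max 4) hi=[] (size 0) -> median=4
Step 2: insert 24 -> lo=[4] (size 1, max 4) hi=[24] (size 1, min 24) -> median=14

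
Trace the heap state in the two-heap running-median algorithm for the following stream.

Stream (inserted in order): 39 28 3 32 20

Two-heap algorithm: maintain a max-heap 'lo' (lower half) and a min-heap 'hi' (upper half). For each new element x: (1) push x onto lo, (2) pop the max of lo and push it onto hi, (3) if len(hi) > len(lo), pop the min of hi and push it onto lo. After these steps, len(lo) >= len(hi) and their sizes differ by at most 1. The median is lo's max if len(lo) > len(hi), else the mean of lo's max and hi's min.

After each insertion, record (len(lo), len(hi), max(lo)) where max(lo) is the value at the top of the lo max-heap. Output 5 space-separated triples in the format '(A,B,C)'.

Answer: (1,0,39) (1,1,28) (2,1,28) (2,2,28) (3,2,28)

Derivation:
Step 1: insert 39 -> lo=[39] hi=[] -> (len(lo)=1, len(hi)=0, max(lo)=39)
Step 2: insert 28 -> lo=[28] hi=[39] -> (len(lo)=1, len(hi)=1, max(lo)=28)
Step 3: insert 3 -> lo=[3, 28] hi=[39] -> (len(lo)=2, len(hi)=1, max(lo)=28)
Step 4: insert 32 -> lo=[3, 28] hi=[32, 39] -> (len(lo)=2, len(hi)=2, max(lo)=28)
Step 5: insert 20 -> lo=[3, 20, 28] hi=[32, 39] -> (len(lo)=3, len(hi)=2, max(lo)=28)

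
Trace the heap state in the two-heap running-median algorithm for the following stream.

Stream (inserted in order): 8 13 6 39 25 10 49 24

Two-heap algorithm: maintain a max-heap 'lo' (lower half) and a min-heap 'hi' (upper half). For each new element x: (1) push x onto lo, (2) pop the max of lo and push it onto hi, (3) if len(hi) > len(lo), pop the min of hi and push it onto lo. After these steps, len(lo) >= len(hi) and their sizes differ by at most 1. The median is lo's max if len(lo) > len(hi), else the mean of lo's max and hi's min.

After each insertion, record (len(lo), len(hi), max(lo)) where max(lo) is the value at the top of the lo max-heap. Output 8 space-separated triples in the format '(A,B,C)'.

Answer: (1,0,8) (1,1,8) (2,1,8) (2,2,8) (3,2,13) (3,3,10) (4,3,13) (4,4,13)

Derivation:
Step 1: insert 8 -> lo=[8] hi=[] -> (len(lo)=1, len(hi)=0, max(lo)=8)
Step 2: insert 13 -> lo=[8] hi=[13] -> (len(lo)=1, len(hi)=1, max(lo)=8)
Step 3: insert 6 -> lo=[6, 8] hi=[13] -> (len(lo)=2, len(hi)=1, max(lo)=8)
Step 4: insert 39 -> lo=[6, 8] hi=[13, 39] -> (len(lo)=2, len(hi)=2, max(lo)=8)
Step 5: insert 25 -> lo=[6, 8, 13] hi=[25, 39] -> (len(lo)=3, len(hi)=2, max(lo)=13)
Step 6: insert 10 -> lo=[6, 8, 10] hi=[13, 25, 39] -> (len(lo)=3, len(hi)=3, max(lo)=10)
Step 7: insert 49 -> lo=[6, 8, 10, 13] hi=[25, 39, 49] -> (len(lo)=4, len(hi)=3, max(lo)=13)
Step 8: insert 24 -> lo=[6, 8, 10, 13] hi=[24, 25, 39, 49] -> (len(lo)=4, len(hi)=4, max(lo)=13)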